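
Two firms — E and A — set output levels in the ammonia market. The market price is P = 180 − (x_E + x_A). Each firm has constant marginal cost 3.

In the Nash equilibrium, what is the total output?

118

Firm E's profit: π = x_E(180 − (x_E + x_A)) − 3x_E.
∂π/∂x_E = 177 − 2x_E − x_A = 0, so x_E = 88.5 − 0.5x_A.
Setting x_E = x_A in the reaction function: x_E = 88.5 − 0.5x_E, so x_E = 88.5 / 1.5 = 59.
Total output: 59 + 59 = 118.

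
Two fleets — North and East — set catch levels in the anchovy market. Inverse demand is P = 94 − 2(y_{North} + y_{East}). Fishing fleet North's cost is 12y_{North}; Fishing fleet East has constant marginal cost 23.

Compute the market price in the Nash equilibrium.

43

Fishing fleet North's profit: π = y_{North}(94 − 2(y_{North} + y_{East})) − 12y_{North}.
∂π/∂y_{North} = 82 − 4y_{North} − 2y_{East} = 0, so y_{North} = 20.5 − 0.5y_{East}.
By the same steps for East: y_{East} = 17.75 − 0.5y_{North}.
Solving the two reaction functions simultaneously: (1 − (−0.5)(−0.5))y_{North} = 20.5 − 0.5·17.75, so 0.75y_{North} = 11.625 and y_{North} = 15.5.
Then y_{East} = 17.75 − 0.5·15.5 = 10.
Equilibrium price: P = 94 − 2·25.5 = 43.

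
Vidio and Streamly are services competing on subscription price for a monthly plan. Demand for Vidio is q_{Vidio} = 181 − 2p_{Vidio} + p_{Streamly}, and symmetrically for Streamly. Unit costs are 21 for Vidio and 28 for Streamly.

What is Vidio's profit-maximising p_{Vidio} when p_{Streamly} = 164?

96.75

Vidio's profit: π = (p_{Vidio} − 21)(181 − 2p_{Vidio} + p_{Streamly}).
∂π/∂p_{Vidio} = 223 − 4p_{Vidio} + p_{Streamly} = 0 ⇒ p_{Vidio} = 55.75 + 0.25p_{Streamly}.
At p_{Streamly} = 164: p_{Vidio} = 55.75 + 0.25·164 = 96.75.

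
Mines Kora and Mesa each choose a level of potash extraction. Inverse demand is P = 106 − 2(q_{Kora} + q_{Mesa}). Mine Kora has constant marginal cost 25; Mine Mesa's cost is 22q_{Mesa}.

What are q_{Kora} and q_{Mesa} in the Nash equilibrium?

Mine Kora's profit: π = q_{Kora}(106 − 2(q_{Kora} + q_{Mesa})) − 25q_{Kora}.
∂π/∂q_{Kora} = 81 − 4q_{Kora} − 2q_{Mesa} = 0, so q_{Kora} = 20.25 − 0.5q_{Mesa}.
By the same steps for Mesa: q_{Mesa} = 21 − 0.5q_{Kora}.
Substituting the second reaction function into the first: q_{Kora} = 20.25 − 0.5(21 − 0.5q_{Kora}), which gives 0.75q_{Kora} = 9.75 ⇒ q_{Kora} = 13.
Then q_{Mesa} = 21 − 0.5·13 = 14.5.

13, 14.5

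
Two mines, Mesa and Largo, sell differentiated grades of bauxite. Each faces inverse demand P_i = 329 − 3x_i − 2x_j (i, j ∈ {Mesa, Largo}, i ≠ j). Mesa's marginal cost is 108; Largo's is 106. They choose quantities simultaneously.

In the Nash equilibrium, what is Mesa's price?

Mine Mesa's profit: π = x_{Mesa}(329 − 3x_{Mesa} − 2x_{Largo}) − 108x_{Mesa}.
∂π/∂x_{Mesa} = 221 − 6x_{Mesa} − 2x_{Largo} = 0 ⇒ x_{Mesa} = 221/6 − (1/3)x_{Largo}.
Similarly x_{Largo} = 223/6 − (1/3)x_{Mesa}.
Solving the two reaction functions simultaneously: (1 − (−1/3)(−1/3))x_{Mesa} = 221/6 − (1/3)·(223/6), so (8/9)x_{Mesa} = 220/9 and x_{Mesa} = 27.5.
Then x_{Largo} = 223/6 − (1/3)·27.5 = 28.
P_{Mesa} = 329 − 3·27.5 − 2·28 = 190.5.

190.5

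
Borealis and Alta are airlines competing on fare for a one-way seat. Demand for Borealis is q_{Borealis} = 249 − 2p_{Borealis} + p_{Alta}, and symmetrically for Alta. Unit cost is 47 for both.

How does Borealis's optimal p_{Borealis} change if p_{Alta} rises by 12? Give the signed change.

3

Borealis's profit: π = (p_{Borealis} − 47)(249 − 2p_{Borealis} + p_{Alta}).
∂π/∂p_{Borealis} = 343 − 4p_{Borealis} + p_{Alta} = 0 ⇒ p_{Borealis} = 85.75 + 0.25p_{Alta}.
The reaction-function slope is 0.25, so a 12-unit rise in p_{Alta} moves p_{Borealis} by 0.25 × 12 = 3. Borealis's best response rises — the actions are strategic complements.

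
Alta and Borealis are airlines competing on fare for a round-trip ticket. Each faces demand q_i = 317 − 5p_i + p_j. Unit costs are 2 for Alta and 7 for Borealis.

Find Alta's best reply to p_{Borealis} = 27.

Alta's profit: π = (p_{Alta} − 2)(317 − 5p_{Alta} + p_{Borealis}).
∂π/∂p_{Alta} = 327 − 10p_{Alta} + p_{Borealis} = 0 ⇒ p_{Alta} = 32.7 + 0.1p_{Borealis}.
At p_{Borealis} = 27: p_{Alta} = 32.7 + 0.1·27 = 35.4.

35.4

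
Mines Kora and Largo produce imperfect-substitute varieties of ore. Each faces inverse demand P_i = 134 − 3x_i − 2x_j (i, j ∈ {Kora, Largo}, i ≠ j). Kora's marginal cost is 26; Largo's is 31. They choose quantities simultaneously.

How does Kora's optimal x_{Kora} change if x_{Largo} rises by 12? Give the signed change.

Mine Kora's profit: π = x_{Kora}(134 − 3x_{Kora} − 2x_{Largo}) − 26x_{Kora}.
∂π/∂x_{Kora} = 108 − 6x_{Kora} − 2x_{Largo} = 0 ⇒ x_{Kora} = 18 − (1/3)x_{Largo}.
The reaction-function slope is −1/3, so a 12-unit rise in x_{Largo} moves x_{Kora} by −1/3 × 12 = −4. Kora's best response falls — the actions are strategic substitutes.

-4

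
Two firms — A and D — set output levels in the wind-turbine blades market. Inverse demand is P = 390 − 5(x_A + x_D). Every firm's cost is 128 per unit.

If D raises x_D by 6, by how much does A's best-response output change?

-3

Firm A's profit: π = x_A(390 − 5(x_A + x_D)) − 128x_A.
∂π/∂x_A = 262 − 10x_A − 5x_D = 0, so x_A = 26.2 − 0.5x_D.
The reaction-function slope is −0.5, so a 6-unit rise in x_D moves x_A by −0.5 × 6 = −3. A's best response falls — the actions are strategic substitutes.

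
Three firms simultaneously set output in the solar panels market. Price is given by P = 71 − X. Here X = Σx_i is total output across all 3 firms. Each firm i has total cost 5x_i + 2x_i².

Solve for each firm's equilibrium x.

8.25

A representative firm's profit is π_i = x_i(71 − X) − 5x_i − 2x_i², with X = x_i + Σ_{j≠i} x_j.
First-order condition: 66 − 6x_i − Σ_{j≠i} x_j = 0.
With identical firms, set every x_j = x: then 66 − 6x − 2x = 0, i.e. x = 66/8 = 8.25.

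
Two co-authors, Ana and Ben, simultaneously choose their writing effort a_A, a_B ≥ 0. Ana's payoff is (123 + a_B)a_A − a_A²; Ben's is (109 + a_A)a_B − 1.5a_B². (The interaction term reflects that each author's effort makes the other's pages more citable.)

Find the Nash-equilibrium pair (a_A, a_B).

Expanding Ana's payoff: 123a_A + a_Ba_A − a_A².
∂π/∂a_A = 123 + a_B − 2a_A = 0, so a_A = 61.5 + 0.5a_B.
Likewise for Ben: a_B = 109/3 + (1/3)a_A.
Substituting the second reaction function into the first: a_A = 61.5 + 0.5(109/3 + (1/3)a_A), which gives (5/6)a_A = 239/3 ⇒ a_A = 95.6.
Then a_B = 109/3 + (1/3)·95.6 = 68.2.

95.6, 68.2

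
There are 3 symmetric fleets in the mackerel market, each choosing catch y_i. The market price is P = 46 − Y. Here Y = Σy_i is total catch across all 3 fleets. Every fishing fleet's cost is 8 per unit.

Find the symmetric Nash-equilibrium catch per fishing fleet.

A representative fishing fleet's profit is π_i = y_i(46 − Y) − 8y_i, with Y = y_i + Σ_{j≠i} y_j.
First-order condition: 38 − 2y_i − Σ_{j≠i} y_j = 0.
With identical fishing fleets, set every y_j = y: then 38 − 2y − 2y = 0, i.e. y = 38/4 = 9.5.

9.5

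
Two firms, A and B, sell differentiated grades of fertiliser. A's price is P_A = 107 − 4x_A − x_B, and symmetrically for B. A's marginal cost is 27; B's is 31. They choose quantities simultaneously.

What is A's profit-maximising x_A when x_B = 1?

9.875

Firm A's profit: π = x_A(107 − 4x_A − x_B) − 27x_A.
∂π/∂x_A = 80 − 8x_A − x_B = 0 ⇒ x_A = 10 − 0.125x_B.
At x_B = 1: x_A = 10 − 0.125·1 = 9.875.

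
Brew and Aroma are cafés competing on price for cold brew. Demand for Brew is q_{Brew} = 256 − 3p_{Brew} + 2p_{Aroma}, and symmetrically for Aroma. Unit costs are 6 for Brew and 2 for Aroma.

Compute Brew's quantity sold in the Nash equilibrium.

185.25

Brew's profit: π = (p_{Brew} − 6)(256 − 3p_{Brew} + 2p_{Aroma}).
∂π/∂p_{Brew} = 274 − 6p_{Brew} + 2p_{Aroma} = 0 ⇒ p_{Brew} = 137/3 + (1/3)p_{Aroma}.
Similarly p_{Aroma} = 131/3 + (1/3)p_{Brew}.
Solving the two reaction functions simultaneously: (1 − (1/3)(1/3))p_{Brew} = 137/3 + (1/3)·(131/3), so (8/9)p_{Brew} = 542/9 and p_{Brew} = 67.75.
Then p_{Aroma} = 131/3 + (1/3)·67.75 = 66.25.
q_{Brew} = 256 − 3·67.75 + 2·66.25 = 185.25.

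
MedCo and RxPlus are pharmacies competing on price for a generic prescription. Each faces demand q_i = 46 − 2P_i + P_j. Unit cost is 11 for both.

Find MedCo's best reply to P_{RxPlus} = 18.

21.5

MedCo's profit: π = (P_{MedCo} − 11)(46 − 2P_{MedCo} + P_{RxPlus}).
∂π/∂P_{MedCo} = 68 − 4P_{MedCo} + P_{RxPlus} = 0 ⇒ P_{MedCo} = 17 + 0.25P_{RxPlus}.
At P_{RxPlus} = 18: P_{MedCo} = 17 + 0.25·18 = 21.5.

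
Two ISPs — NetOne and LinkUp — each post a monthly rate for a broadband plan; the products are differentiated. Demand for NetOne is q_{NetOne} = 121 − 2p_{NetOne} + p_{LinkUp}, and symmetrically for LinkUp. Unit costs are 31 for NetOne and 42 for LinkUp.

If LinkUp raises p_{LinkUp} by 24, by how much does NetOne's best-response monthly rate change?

NetOne's profit: π = (p_{NetOne} − 31)(121 − 2p_{NetOne} + p_{LinkUp}).
∂π/∂p_{NetOne} = 183 − 4p_{NetOne} + p_{LinkUp} = 0 ⇒ p_{NetOne} = 45.75 + 0.25p_{LinkUp}.
The reaction-function slope is 0.25, so a 24-unit rise in p_{LinkUp} moves p_{NetOne} by 0.25 × 24 = 6. NetOne's best response rises — the actions are strategic complements.

6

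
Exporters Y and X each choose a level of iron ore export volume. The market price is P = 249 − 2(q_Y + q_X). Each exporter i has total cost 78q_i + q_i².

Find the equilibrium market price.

163.5

Exporter Y's profit: π = q_Y(249 − 2(q_Y + q_X)) − 78q_Y − q_Y².
∂π/∂q_Y = 171 − 6q_Y − 2q_X = 0, so q_Y = 28.5 − (1/3)q_X.
The game is symmetric, so in equilibrium q_X = q_Y: the reaction function gives (4/3)q_Y = 28.5, hence q_Y = 21.375.
Equilibrium price: P = 249 − 2·42.75 = 163.5.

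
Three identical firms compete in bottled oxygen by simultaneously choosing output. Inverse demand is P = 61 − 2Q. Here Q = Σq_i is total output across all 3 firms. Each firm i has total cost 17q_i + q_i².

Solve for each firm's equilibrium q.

A representative firm's profit is π_i = q_i(61 − 2Q) − 17q_i − q_i², with Q = q_i + Σ_{j≠i} q_j.
First-order condition: 44 − 6q_i − 2Σ_{j≠i} q_j = 0.
In a symmetric equilibrium every firm chooses the same q, so Σ_{j≠i} q_j = 2q. The condition becomes 44 − 10q = 0, giving q = 44/10 = 4.4.

4.4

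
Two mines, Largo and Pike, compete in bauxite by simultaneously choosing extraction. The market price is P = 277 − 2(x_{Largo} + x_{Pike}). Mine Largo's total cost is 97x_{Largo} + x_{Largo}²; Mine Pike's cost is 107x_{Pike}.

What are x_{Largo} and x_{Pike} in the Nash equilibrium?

Mine Largo's profit: π = x_{Largo}(277 − 2(x_{Largo} + x_{Pike})) − 97x_{Largo} − x_{Largo}².
∂π/∂x_{Largo} = 180 − 6x_{Largo} − 2x_{Pike} = 0, so x_{Largo} = 30 − (1/3)x_{Pike}.
For Pike: ∂π/∂x_{Pike} = 170 − 4x_{Pike} − 2x_{Largo} = 0 ⇒ x_{Pike} = 42.5 − 0.5x_{Largo}.
Substituting the second reaction function into the first: x_{Largo} = 30 − (1/3)(42.5 − 0.5x_{Largo}), which gives (5/6)x_{Largo} = 95/6 ⇒ x_{Largo} = 19.
Then x_{Pike} = 42.5 − 0.5·19 = 33.

19, 33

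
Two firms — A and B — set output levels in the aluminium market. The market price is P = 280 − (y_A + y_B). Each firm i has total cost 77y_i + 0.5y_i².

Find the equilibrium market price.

Firm A's profit: π = y_A(280 − (y_A + y_B)) − 77y_A − 0.5y_A².
∂π/∂y_A = 203 − 3y_A − y_B = 0, so y_A = 203/3 − (1/3)y_B.
By symmetry y_B = y_A; substituting into the reaction function, (4/3)y_A = 203/3 and y_A = 50.75.
Equilibrium price: P = 280 − 101.5 = 178.5.

178.5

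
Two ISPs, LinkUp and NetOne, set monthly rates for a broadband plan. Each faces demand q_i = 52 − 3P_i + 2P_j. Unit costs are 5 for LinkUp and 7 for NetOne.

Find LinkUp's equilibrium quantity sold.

36.375

LinkUp's profit: π = (P_{LinkUp} − 5)(52 − 3P_{LinkUp} + 2P_{NetOne}).
∂π/∂P_{LinkUp} = 67 − 6P_{LinkUp} + 2P_{NetOne} = 0 ⇒ P_{LinkUp} = 67/6 + (1/3)P_{NetOne}.
Similarly P_{NetOne} = 73/6 + (1/3)P_{LinkUp}.
Solving the two reaction functions simultaneously: (1 − (1/3)(1/3))P_{LinkUp} = 67/6 + (1/3)·(73/6), so (8/9)P_{LinkUp} = 137/9 and P_{LinkUp} = 17.125.
Then P_{NetOne} = 73/6 + (1/3)·17.125 = 17.875.
q_{LinkUp} = 52 − 3·17.125 + 2·17.875 = 36.375.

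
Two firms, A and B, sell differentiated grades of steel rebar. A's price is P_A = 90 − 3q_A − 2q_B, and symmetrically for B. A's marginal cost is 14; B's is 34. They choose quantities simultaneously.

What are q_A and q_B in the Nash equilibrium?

Firm A's profit: π = q_A(90 − 3q_A − 2q_B) − 14q_A.
∂π/∂q_A = 76 − 6q_A − 2q_B = 0 ⇒ q_A = 38/3 − (1/3)q_B.
Similarly q_B = 28/3 − (1/3)q_A.
Substituting the second reaction function into the first: q_A = 38/3 − (1/3)(28/3 − (1/3)q_A), which gives (8/9)q_A = 86/9 ⇒ q_A = 10.75.
Then q_B = 28/3 − (1/3)·10.75 = 5.75.

10.75, 5.75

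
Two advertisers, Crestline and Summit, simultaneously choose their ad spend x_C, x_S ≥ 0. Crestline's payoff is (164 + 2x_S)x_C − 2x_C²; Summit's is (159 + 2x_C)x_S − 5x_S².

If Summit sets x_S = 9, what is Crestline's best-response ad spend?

Expanding Crestline's payoff: 164x_C + 2x_Sx_C − 2x_C².
∂π/∂x_C = 164 + 2x_S − 4x_C = 0, so x_C = 41 + 0.5x_S.
At x_S = 9: x_C = 41 + 0.5·9 = 45.5.

45.5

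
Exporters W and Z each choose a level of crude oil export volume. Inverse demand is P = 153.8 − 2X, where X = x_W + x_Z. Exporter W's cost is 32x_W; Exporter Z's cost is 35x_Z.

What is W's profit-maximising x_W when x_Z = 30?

15.45

Exporter W's profit: π = x_W(153.8 − 2(x_W + x_Z)) − 32x_W.
∂π/∂x_W = 121.8 − 4x_W − 2x_Z = 0, so x_W = 30.45 − 0.5x_Z.
At x_Z = 30: x_W = 30.45 − 0.5·30 = 15.45.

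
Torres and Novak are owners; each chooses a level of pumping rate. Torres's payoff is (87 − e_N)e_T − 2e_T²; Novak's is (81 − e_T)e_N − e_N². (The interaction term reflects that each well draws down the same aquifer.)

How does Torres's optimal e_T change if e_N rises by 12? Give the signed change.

Expanding Torres's payoff: 87e_T − e_Ne_T − 2e_T².
∂π/∂e_T = 87 − e_N − 4e_T = 0, so e_T = 21.75 − 0.25e_N.
The reaction-function slope is −0.25, so a 12-unit rise in e_N moves e_T by −0.25 × 12 = −3. Torres's best response falls — the actions are strategic substitutes.

-3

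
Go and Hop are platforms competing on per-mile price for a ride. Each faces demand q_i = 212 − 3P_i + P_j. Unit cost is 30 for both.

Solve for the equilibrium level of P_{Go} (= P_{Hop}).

Go's profit: π = (P_{Go} − 30)(212 − 3P_{Go} + P_{Hop}).
∂π/∂P_{Go} = 302 − 6P_{Go} + P_{Hop} = 0 ⇒ P_{Go} = 151/3 + (1/6)P_{Hop}.
By symmetry P_{Hop} = P_{Go}; substituting into the reaction function, (5/6)P_{Go} = 151/3 and P_{Go} = 60.4.

60.4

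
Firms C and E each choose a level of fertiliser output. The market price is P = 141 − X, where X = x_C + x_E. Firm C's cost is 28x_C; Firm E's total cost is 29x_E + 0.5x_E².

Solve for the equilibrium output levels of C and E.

45.4, 22.2

Firm C's profit: π = x_C(141 − (x_C + x_E)) − 28x_C.
∂π/∂x_C = 113 − 2x_C − x_E = 0, so x_C = 56.5 − 0.5x_E.
For E: ∂π/∂x_E = 112 − 3x_E − x_C = 0 ⇒ x_E = 112/3 − (1/3)x_C.
Solving the two reaction functions simultaneously: (1 − (−0.5)(−1/3))x_C = 56.5 − 0.5·(112/3), so (5/6)x_C = 227/6 and x_C = 45.4.
Then x_E = 112/3 − (1/3)·45.4 = 22.2.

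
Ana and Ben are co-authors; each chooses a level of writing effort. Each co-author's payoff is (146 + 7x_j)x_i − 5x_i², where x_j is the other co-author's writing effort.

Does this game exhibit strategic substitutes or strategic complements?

Ana's payoff is (146 + 7x_B)x_A − 5x_A².
∂π/∂x_A = 146 + 7x_B − 10x_A = 0, so x_A = 14.6 + 0.7x_B.
The best-response slope dx_A/dx_B = 0.7 > 0: the reaction function is upward-sloping, so the choices are strategic complements.

strategic complements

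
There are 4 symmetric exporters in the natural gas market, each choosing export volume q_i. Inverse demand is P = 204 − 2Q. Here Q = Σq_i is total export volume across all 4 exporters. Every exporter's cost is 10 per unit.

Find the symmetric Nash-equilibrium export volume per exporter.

19.4

A representative exporter's profit is π_i = q_i(204 − 2Q) − 10q_i, with Q = q_i + Σ_{j≠i} q_j.
First-order condition: 194 − 4q_i − 2Σ_{j≠i} q_j = 0.
With identical exporters, set every q_j = q: then 194 − 4q − 6q = 0, i.e. q = 194/10 = 19.4.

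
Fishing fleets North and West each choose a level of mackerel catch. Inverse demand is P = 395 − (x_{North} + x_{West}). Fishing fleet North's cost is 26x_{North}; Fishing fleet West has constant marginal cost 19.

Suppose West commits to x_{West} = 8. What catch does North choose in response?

Fishing fleet North's profit: π = x_{North}(395 − (x_{North} + x_{West})) − 26x_{North}.
∂π/∂x_{North} = 369 − 2x_{North} − x_{West} = 0, so x_{North} = 184.5 − 0.5x_{West}.
At x_{West} = 8: x_{North} = 184.5 − 0.5·8 = 180.5.

180.5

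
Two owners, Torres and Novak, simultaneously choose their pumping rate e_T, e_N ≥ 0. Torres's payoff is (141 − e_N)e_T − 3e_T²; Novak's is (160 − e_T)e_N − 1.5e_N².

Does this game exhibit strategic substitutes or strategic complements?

strategic substitutes

Expanding Torres's payoff: 141e_T − e_Ne_T − 3e_T².
∂π/∂e_T = 141 − e_N − 6e_T = 0, so e_T = 23.5 − (1/6)e_N.
The best-response slope de_T/de_N = −1/6 < 0: the reaction function is downward-sloping, so the choices are strategic substitutes.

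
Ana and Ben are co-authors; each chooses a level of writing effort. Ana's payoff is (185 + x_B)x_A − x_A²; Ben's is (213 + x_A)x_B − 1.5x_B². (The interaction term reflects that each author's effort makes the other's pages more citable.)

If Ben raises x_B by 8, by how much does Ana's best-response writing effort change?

Expanding Ana's payoff: 185x_A + x_Bx_A − x_A².
∂π/∂x_A = 185 + x_B − 2x_A = 0, so x_A = 92.5 + 0.5x_B.
The reaction-function slope is 0.5, so an 8-unit rise in x_B moves x_A by 0.5 × 8 = 4. Ana's best response rises — the actions are strategic complements.

4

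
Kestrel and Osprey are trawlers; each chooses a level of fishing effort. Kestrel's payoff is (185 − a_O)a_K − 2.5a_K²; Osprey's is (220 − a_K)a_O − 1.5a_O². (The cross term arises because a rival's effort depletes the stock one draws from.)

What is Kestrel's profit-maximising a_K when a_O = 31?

30.8

Expanding Kestrel's payoff: 185a_K − a_Oa_K − 2.5a_K².
∂π/∂a_K = 185 − a_O − 5a_K = 0, so a_K = 37 − 0.2a_O.
At a_O = 31: a_K = 37 − 0.2·31 = 30.8.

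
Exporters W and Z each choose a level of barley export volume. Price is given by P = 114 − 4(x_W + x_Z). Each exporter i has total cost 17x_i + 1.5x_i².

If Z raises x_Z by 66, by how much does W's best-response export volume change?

-24

Exporter W's profit: π = x_W(114 − 4(x_W + x_Z)) − 17x_W − 1.5x_W².
∂π/∂x_W = 97 − 11x_W − 4x_Z = 0, so x_W = 97/11 − (4/11)x_Z.
The reaction-function slope is −4/11, so a 66-unit rise in x_Z moves x_W by −4/11 × 66 = −24. W's best response falls — the actions are strategic substitutes.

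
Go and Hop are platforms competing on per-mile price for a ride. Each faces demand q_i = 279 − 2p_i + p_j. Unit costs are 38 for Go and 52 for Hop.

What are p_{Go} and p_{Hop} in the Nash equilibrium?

120.2, 125.8

Go's profit: π = (p_{Go} − 38)(279 − 2p_{Go} + p_{Hop}).
∂π/∂p_{Go} = 355 − 4p_{Go} + p_{Hop} = 0 ⇒ p_{Go} = 88.75 + 0.25p_{Hop}.
Similarly p_{Hop} = 95.75 + 0.25p_{Go}.
Plugging p_{Hop} into Go's best response: p_{Go} = 88.75 + 0.25(95.75 + 0.25p_{Go}) ⇒ 0.9375p_{Go} = 112.6875, so p_{Go} = 120.2.
Then p_{Hop} = 95.75 + 0.25·120.2 = 125.8.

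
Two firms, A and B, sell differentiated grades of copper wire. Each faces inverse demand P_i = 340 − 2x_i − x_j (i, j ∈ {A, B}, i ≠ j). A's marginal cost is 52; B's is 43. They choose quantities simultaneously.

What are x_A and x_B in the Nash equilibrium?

Firm A's profit: π = x_A(340 − 2x_A − x_B) − 52x_A.
∂π/∂x_A = 288 − 4x_A − x_B = 0 ⇒ x_A = 72 − 0.25x_B.
Similarly x_B = 74.25 − 0.25x_A.
Substituting the second reaction function into the first: x_A = 72 − 0.25(74.25 − 0.25x_A), which gives 0.9375x_A = 53.4375 ⇒ x_A = 57.
Then x_B = 74.25 − 0.25·57 = 60.

57, 60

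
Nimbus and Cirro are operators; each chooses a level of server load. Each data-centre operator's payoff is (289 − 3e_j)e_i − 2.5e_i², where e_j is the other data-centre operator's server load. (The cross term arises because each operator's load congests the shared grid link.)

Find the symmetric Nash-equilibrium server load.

Nimbus's payoff is (289 − 3e_C)e_N − 2.5e_N².
∂π/∂e_N = 289 − 3e_C − 5e_N = 0, so e_N = 57.8 − 0.6e_C.
Setting e_N = e_C in the reaction function: e_N = 57.8 − 0.6e_N, so e_N = 57.8 / 1.6 = 36.125.

36.125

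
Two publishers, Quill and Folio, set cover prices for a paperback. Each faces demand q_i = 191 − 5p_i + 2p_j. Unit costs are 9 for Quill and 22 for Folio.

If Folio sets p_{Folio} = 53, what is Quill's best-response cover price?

34.2

Quill's profit: π = (p_{Quill} − 9)(191 − 5p_{Quill} + 2p_{Folio}).
∂π/∂p_{Quill} = 236 − 10p_{Quill} + 2p_{Folio} = 0 ⇒ p_{Quill} = 23.6 + 0.2p_{Folio}.
At p_{Folio} = 53: p_{Quill} = 23.6 + 0.2·53 = 34.2.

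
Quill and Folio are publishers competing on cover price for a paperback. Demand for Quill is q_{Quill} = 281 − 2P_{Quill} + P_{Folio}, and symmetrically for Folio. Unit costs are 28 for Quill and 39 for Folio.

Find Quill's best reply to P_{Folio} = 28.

Quill's profit: π = (P_{Quill} − 28)(281 − 2P_{Quill} + P_{Folio}).
∂π/∂P_{Quill} = 337 − 4P_{Quill} + P_{Folio} = 0 ⇒ P_{Quill} = 84.25 + 0.25P_{Folio}.
At P_{Folio} = 28: P_{Quill} = 84.25 + 0.25·28 = 91.25.

91.25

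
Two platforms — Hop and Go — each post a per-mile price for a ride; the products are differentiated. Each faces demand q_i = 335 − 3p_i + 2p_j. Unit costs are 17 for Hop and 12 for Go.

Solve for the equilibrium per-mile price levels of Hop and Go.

Hop's profit: π = (p_{Hop} − 17)(335 − 3p_{Hop} + 2p_{Go}).
∂π/∂p_{Hop} = 386 − 6p_{Hop} + 2p_{Go} = 0 ⇒ p_{Hop} = 193/3 + (1/3)p_{Go}.
Similarly p_{Go} = 371/6 + (1/3)p_{Hop}.
Plugging p_{Go} into Hop's best response: p_{Hop} = 193/3 + (1/3)(371/6 + (1/3)p_{Hop}) ⇒ (8/9)p_{Hop} = 1529/18, so p_{Hop} = 95.5625.
Then p_{Go} = 371/6 + (1/3)·95.5625 = 93.6875.

95.5625, 93.6875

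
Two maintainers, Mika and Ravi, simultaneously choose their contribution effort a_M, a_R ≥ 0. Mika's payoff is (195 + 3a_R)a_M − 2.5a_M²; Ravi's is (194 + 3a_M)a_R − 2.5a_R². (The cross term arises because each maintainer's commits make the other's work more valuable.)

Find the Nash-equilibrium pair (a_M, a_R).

Expanding Mika's payoff: 195a_M + 3a_Ra_M − 2.5a_M².
∂π/∂a_M = 195 + 3a_R − 5a_M = 0, so a_M = 39 + 0.6a_R.
Likewise for Ravi: a_R = 38.8 + 0.6a_M.
Substituting the second reaction function into the first: a_M = 39 + 0.6(38.8 + 0.6a_M), which gives 0.64a_M = 62.28 ⇒ a_M = 97.3125.
Then a_R = 38.8 + 0.6·97.3125 = 97.1875.

97.3125, 97.1875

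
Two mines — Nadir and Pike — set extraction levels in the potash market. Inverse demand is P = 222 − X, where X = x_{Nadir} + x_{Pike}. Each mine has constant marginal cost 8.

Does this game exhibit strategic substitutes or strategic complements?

strategic substitutes

Mine Nadir's profit: π = x_{Nadir}(222 − (x_{Nadir} + x_{Pike})) − 8x_{Nadir}.
∂π/∂x_{Nadir} = 214 − 2x_{Nadir} − x_{Pike} = 0, so x_{Nadir} = 107 − 0.5x_{Pike}.
The best-response slope dx_{Nadir}/dx_{Pike} = −0.5 < 0: the reaction function is downward-sloping, so the choices are strategic substitutes.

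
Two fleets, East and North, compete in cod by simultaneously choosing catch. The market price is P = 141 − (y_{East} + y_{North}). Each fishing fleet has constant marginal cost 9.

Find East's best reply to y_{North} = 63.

34.5

Fishing fleet East's profit: π = y_{East}(141 − (y_{East} + y_{North})) − 9y_{East}.
∂π/∂y_{East} = 132 − 2y_{East} − y_{North} = 0, so y_{East} = 66 − 0.5y_{North}.
At y_{North} = 63: y_{East} = 66 − 0.5·63 = 34.5.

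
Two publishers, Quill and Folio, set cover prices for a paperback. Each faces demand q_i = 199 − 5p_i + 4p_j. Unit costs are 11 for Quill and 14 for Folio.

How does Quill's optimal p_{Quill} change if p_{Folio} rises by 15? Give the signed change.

6

Quill's profit: π = (p_{Quill} − 11)(199 − 5p_{Quill} + 4p_{Folio}).
∂π/∂p_{Quill} = 254 − 10p_{Quill} + 4p_{Folio} = 0 ⇒ p_{Quill} = 25.4 + 0.4p_{Folio}.
The reaction-function slope is 0.4, so a 15-unit rise in p_{Folio} moves p_{Quill} by 0.4 × 15 = 6. Quill's best response rises — the actions are strategic complements.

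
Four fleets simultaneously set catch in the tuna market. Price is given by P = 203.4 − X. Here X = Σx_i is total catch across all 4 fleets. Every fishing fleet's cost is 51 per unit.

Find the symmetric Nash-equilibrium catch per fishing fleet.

30.48

A representative fishing fleet's profit is π_i = x_i(203.4 − X) − 51x_i, with X = x_i + Σ_{j≠i} x_j.
First-order condition: 152.4 − 2x_i − Σ_{j≠i} x_j = 0.
With identical fishing fleets, set every x_j = x: then 152.4 − 2x − 3x = 0, i.e. x = 152.4/5 = 30.48.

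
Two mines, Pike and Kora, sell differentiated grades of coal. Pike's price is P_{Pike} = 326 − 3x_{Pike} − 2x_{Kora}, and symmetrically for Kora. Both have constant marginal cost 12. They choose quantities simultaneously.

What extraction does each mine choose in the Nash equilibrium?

39.25

Mine Pike's profit: π = x_{Pike}(326 − 3x_{Pike} − 2x_{Kora}) − 12x_{Pike}.
∂π/∂x_{Pike} = 314 − 6x_{Pike} − 2x_{Kora} = 0 ⇒ x_{Pike} = 157/3 − (1/3)x_{Kora}.
The game is symmetric, so in equilibrium x_{Kora} = x_{Pike}: the reaction function gives (4/3)x_{Pike} = 157/3, hence x_{Pike} = 39.25.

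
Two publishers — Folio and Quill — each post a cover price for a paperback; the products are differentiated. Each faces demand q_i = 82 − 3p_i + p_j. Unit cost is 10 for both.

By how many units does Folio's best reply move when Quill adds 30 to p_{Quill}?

5

Folio's profit: π = (p_{Folio} − 10)(82 − 3p_{Folio} + p_{Quill}).
∂π/∂p_{Folio} = 112 − 6p_{Folio} + p_{Quill} = 0 ⇒ p_{Folio} = 56/3 + (1/6)p_{Quill}.
The reaction-function slope is 1/6, so a 30-unit rise in p_{Quill} moves p_{Folio} by 1/6 × 30 = 5. Folio's best response rises — the actions are strategic complements.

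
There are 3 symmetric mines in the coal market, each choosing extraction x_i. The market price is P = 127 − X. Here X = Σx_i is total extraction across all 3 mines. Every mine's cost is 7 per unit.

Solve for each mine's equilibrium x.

30

A representative mine's profit is π_i = x_i(127 − X) − 7x_i, with X = x_i + Σ_{j≠i} x_j.
First-order condition: 120 − 2x_i − Σ_{j≠i} x_j = 0.
In a symmetric equilibrium every mine chooses the same x, so Σ_{j≠i} x_j = 2x. The condition becomes 120 − 4x = 0, giving x = 120/4 = 30.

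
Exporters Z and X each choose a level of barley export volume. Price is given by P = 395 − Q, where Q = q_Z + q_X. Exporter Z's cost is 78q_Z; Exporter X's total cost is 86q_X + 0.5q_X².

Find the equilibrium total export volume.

Exporter Z's profit: π = q_Z(395 − (q_Z + q_X)) − 78q_Z.
∂π/∂q_Z = 317 − 2q_Z − q_X = 0, so q_Z = 158.5 − 0.5q_X.
For X: ∂π/∂q_X = 309 − 3q_X − q_Z = 0 ⇒ q_X = 103 − (1/3)q_Z.
Substituting the second reaction function into the first: q_Z = 158.5 − 0.5(103 − (1/3)q_Z), which gives (5/6)q_Z = 107 ⇒ q_Z = 128.4.
Then q_X = 103 − (1/3)·128.4 = 60.2.
Total export volume: 128.4 + 60.2 = 188.6.

188.6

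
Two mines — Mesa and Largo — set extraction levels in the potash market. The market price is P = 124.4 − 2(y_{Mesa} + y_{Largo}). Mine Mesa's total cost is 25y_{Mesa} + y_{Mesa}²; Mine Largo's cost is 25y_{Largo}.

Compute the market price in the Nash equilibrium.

64.76

Mine Mesa's profit: π = y_{Mesa}(124.4 − 2(y_{Mesa} + y_{Largo})) − 25y_{Mesa} − y_{Mesa}².
∂π/∂y_{Mesa} = 99.4 − 6y_{Mesa} − 2y_{Largo} = 0, so y_{Mesa} = 497/30 − (1/3)y_{Largo}.
For Largo: ∂π/∂y_{Largo} = 99.4 − 4y_{Largo} − 2y_{Mesa} = 0 ⇒ y_{Largo} = 24.85 − 0.5y_{Mesa}.
Solving the two reaction functions simultaneously: (1 − (−1/3)(−0.5))y_{Mesa} = 497/30 − (1/3)·24.85, so (5/6)y_{Mesa} = 497/60 and y_{Mesa} = 9.94.
Then y_{Largo} = 24.85 − 0.5·9.94 = 19.88.
Equilibrium price: P = 124.4 − 2·29.82 = 64.76.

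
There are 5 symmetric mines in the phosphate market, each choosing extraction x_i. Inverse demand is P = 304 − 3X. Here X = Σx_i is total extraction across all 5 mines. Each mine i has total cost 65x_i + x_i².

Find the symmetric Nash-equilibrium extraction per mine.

11.95

A representative mine's profit is π_i = x_i(304 − 3X) − 65x_i − x_i², with X = x_i + Σ_{j≠i} x_j.
First-order condition: 239 − 8x_i − 3Σ_{j≠i} x_j = 0.
With identical mines, set every x_j = x: then 239 − 8x − 12x = 0, i.e. x = 239/20 = 11.95.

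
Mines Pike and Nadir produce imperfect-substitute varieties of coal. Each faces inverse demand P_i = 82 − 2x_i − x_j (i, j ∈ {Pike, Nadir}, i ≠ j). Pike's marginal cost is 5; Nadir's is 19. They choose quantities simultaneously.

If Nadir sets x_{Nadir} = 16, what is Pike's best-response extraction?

15.25

Mine Pike's profit: π = x_{Pike}(82 − 2x_{Pike} − x_{Nadir}) − 5x_{Pike}.
∂π/∂x_{Pike} = 77 − 4x_{Pike} − x_{Nadir} = 0 ⇒ x_{Pike} = 19.25 − 0.25x_{Nadir}.
At x_{Nadir} = 16: x_{Pike} = 19.25 − 0.25·16 = 15.25.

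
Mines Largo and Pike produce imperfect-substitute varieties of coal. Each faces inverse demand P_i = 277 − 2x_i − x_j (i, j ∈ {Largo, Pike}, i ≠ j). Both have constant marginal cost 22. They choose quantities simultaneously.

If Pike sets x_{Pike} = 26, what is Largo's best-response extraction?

57.25

Mine Largo's profit: π = x_{Largo}(277 − 2x_{Largo} − x_{Pike}) − 22x_{Largo}.
∂π/∂x_{Largo} = 255 − 4x_{Largo} − x_{Pike} = 0 ⇒ x_{Largo} = 63.75 − 0.25x_{Pike}.
At x_{Pike} = 26: x_{Largo} = 63.75 − 0.25·26 = 57.25.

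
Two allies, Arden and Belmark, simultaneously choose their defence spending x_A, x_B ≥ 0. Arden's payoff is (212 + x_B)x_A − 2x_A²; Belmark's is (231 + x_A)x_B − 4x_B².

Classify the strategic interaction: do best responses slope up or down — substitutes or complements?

strategic complements

Expanding Arden's payoff: 212x_A + x_Bx_A − 2x_A².
∂π/∂x_A = 212 + x_B − 4x_A = 0, so x_A = 53 + 0.25x_B.
The best-response slope dx_A/dx_B = 0.25 > 0: the reaction function is upward-sloping, so the choices are strategic complements.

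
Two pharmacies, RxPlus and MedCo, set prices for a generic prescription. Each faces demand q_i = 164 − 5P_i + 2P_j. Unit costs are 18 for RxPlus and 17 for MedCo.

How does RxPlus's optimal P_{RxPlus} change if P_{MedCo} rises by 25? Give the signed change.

5

RxPlus's profit: π = (P_{RxPlus} − 18)(164 − 5P_{RxPlus} + 2P_{MedCo}).
∂π/∂P_{RxPlus} = 254 − 10P_{RxPlus} + 2P_{MedCo} = 0 ⇒ P_{RxPlus} = 25.4 + 0.2P_{MedCo}.
The reaction-function slope is 0.2, so a 25-unit rise in P_{MedCo} moves P_{RxPlus} by 0.2 × 25 = 5. RxPlus's best response rises — the actions are strategic complements.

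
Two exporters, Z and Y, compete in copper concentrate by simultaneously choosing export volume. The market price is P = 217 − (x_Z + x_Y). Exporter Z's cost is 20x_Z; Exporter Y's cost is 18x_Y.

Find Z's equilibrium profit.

4225

Exporter Z's profit: π = x_Z(217 − (x_Z + x_Y)) − 20x_Z.
∂π/∂x_Z = 197 − 2x_Z − x_Y = 0, so x_Z = 98.5 − 0.5x_Y.
By the same steps for Y: x_Y = 99.5 − 0.5x_Z.
Solving the two reaction functions simultaneously: (1 − (−0.5)(−0.5))x_Z = 98.5 − 0.5·99.5, so 0.75x_Z = 48.75 and x_Z = 65.
Then x_Y = 99.5 − 0.5·65 = 67.
Price P = 217 − 132 = 85.
Z's profit: (85 − 20)·65 = 4225.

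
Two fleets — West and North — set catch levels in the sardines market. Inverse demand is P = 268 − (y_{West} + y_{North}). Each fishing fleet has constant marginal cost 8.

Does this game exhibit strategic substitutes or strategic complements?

strategic substitutes

Fishing fleet West's profit: π = y_{West}(268 − (y_{West} + y_{North})) − 8y_{West}.
∂π/∂y_{West} = 260 − 2y_{West} − y_{North} = 0, so y_{West} = 130 − 0.5y_{North}.
The best-response slope dy_{West}/dy_{North} = −0.5 < 0: the reaction function is downward-sloping, so the choices are strategic substitutes.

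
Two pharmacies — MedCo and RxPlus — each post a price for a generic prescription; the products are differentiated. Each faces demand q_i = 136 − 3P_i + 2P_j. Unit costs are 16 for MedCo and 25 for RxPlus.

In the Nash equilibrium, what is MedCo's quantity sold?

95.0625

MedCo's profit: π = (P_{MedCo} − 16)(136 − 3P_{MedCo} + 2P_{RxPlus}).
∂π/∂P_{MedCo} = 184 − 6P_{MedCo} + 2P_{RxPlus} = 0 ⇒ P_{MedCo} = 92/3 + (1/3)P_{RxPlus}.
Similarly P_{RxPlus} = 211/6 + (1/3)P_{MedCo}.
Solving the two reaction functions simultaneously: (1 − (1/3)(1/3))P_{MedCo} = 92/3 + (1/3)·(211/6), so (8/9)P_{MedCo} = 763/18 and P_{MedCo} = 47.6875.
Then P_{RxPlus} = 211/6 + (1/3)·47.6875 = 51.0625.
q_{MedCo} = 136 − 3·47.6875 + 2·51.0625 = 95.0625.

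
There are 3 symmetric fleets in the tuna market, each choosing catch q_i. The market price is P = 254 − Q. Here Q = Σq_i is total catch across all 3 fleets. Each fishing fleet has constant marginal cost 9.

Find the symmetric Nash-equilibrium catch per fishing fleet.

A representative fishing fleet's profit is π_i = q_i(254 − Q) − 9q_i, with Q = q_i + Σ_{j≠i} q_j.
First-order condition: 245 − 2q_i − Σ_{j≠i} q_j = 0.
With identical fishing fleets, set every q_j = q: then 245 − 2q − 2q = 0, i.e. q = 245/4 = 61.25.

61.25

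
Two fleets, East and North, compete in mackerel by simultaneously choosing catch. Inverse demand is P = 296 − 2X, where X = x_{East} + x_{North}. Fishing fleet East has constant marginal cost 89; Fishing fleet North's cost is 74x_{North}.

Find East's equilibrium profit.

Fishing fleet East's profit: π = x_{East}(296 − 2(x_{East} + x_{North})) − 89x_{East}.
∂π/∂x_{East} = 207 − 4x_{East} − 2x_{North} = 0, so x_{East} = 51.75 − 0.5x_{North}.
By the same steps for North: x_{North} = 55.5 − 0.5x_{East}.
Plugging x_{North} into East's best response: x_{East} = 51.75 − 0.5(55.5 − 0.5x_{East}) ⇒ 0.75x_{East} = 24, so x_{East} = 32.
Then x_{North} = 55.5 − 0.5·32 = 39.5.
Price P = 296 − 2·71.5 = 153.
East's profit: (153 − 89)·32 = 2048.

2048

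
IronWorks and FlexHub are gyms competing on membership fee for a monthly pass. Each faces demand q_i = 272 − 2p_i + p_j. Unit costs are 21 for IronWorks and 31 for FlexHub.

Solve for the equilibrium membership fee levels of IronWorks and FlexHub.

IronWorks's profit: π = (p_{IronWorks} − 21)(272 − 2p_{IronWorks} + p_{FlexHub}).
∂π/∂p_{IronWorks} = 314 − 4p_{IronWorks} + p_{FlexHub} = 0 ⇒ p_{IronWorks} = 78.5 + 0.25p_{FlexHub}.
Similarly p_{FlexHub} = 83.5 + 0.25p_{IronWorks}.
Substituting the second reaction function into the first: p_{IronWorks} = 78.5 + 0.25(83.5 + 0.25p_{IronWorks}), which gives 0.9375p_{IronWorks} = 99.375 ⇒ p_{IronWorks} = 106.
Then p_{FlexHub} = 83.5 + 0.25·106 = 110.

106, 110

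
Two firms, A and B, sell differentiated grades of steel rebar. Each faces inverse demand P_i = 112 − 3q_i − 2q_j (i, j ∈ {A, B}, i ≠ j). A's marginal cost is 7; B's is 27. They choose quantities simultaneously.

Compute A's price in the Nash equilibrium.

Firm A's profit: π = q_A(112 − 3q_A − 2q_B) − 7q_A.
∂π/∂q_A = 105 − 6q_A − 2q_B = 0 ⇒ q_A = 17.5 − (1/3)q_B.
Similarly q_B = 85/6 − (1/3)q_A.
Plugging q_B into A's best response: q_A = 17.5 − (1/3)(85/6 − (1/3)q_A) ⇒ (8/9)q_A = 115/9, so q_A = 14.375.
Then q_B = 85/6 − (1/3)·14.375 = 9.375.
P_A = 112 − 3·14.375 − 2·9.375 = 50.125.

50.125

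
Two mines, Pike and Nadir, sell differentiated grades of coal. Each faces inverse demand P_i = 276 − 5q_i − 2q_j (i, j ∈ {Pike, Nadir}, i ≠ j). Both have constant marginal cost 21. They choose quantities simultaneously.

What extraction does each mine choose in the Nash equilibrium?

Mine Pike's profit: π = q_{Pike}(276 − 5q_{Pike} − 2q_{Nadir}) − 21q_{Pike}.
∂π/∂q_{Pike} = 255 − 10q_{Pike} − 2q_{Nadir} = 0 ⇒ q_{Pike} = 25.5 − 0.2q_{Nadir}.
Setting q_{Pike} = q_{Nadir} in the reaction function: q_{Pike} = 25.5 − 0.2q_{Pike}, so q_{Pike} = 25.5 / 1.2 = 21.25.

21.25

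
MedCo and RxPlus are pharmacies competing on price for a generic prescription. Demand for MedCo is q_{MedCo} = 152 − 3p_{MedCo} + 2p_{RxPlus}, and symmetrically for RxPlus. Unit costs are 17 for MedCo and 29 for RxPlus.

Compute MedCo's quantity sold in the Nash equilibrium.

MedCo's profit: π = (p_{MedCo} − 17)(152 − 3p_{MedCo} + 2p_{RxPlus}).
∂π/∂p_{MedCo} = 203 − 6p_{MedCo} + 2p_{RxPlus} = 0 ⇒ p_{MedCo} = 203/6 + (1/3)p_{RxPlus}.
Similarly p_{RxPlus} = 239/6 + (1/3)p_{MedCo}.
Solving the two reaction functions simultaneously: (1 − (1/3)(1/3))p_{MedCo} = 203/6 + (1/3)·(239/6), so (8/9)p_{MedCo} = 424/9 and p_{MedCo} = 53.
Then p_{RxPlus} = 239/6 + (1/3)·53 = 57.5.
q_{MedCo} = 152 − 3·53 + 2·57.5 = 108.

108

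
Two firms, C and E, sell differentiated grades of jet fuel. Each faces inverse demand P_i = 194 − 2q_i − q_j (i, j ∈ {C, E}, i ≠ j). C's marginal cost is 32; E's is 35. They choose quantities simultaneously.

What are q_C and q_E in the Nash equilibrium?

32.6, 31.6

Firm C's profit: π = q_C(194 − 2q_C − q_E) − 32q_C.
∂π/∂q_C = 162 − 4q_C − q_E = 0 ⇒ q_C = 40.5 − 0.25q_E.
Similarly q_E = 39.75 − 0.25q_C.
Plugging q_E into C's best response: q_C = 40.5 − 0.25(39.75 − 0.25q_C) ⇒ 0.9375q_C = 30.5625, so q_C = 32.6.
Then q_E = 39.75 − 0.25·32.6 = 31.6.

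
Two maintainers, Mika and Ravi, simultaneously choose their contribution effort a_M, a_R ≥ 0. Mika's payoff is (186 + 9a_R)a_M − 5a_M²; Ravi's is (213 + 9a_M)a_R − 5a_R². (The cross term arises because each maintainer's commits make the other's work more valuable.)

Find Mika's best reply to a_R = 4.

22.2

Expanding Mika's payoff: 186a_M + 9a_Ra_M − 5a_M².
∂π/∂a_M = 186 + 9a_R − 10a_M = 0, so a_M = 18.6 + 0.9a_R.
At a_R = 4: a_M = 18.6 + 0.9·4 = 22.2.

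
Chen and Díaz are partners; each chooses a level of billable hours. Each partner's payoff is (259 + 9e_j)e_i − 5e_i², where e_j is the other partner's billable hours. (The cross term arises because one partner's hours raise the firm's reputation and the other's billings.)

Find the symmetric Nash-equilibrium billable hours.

259

Chen's payoff is (259 + 9e_D)e_C − 5e_C².
∂π/∂e_C = 259 + 9e_D − 10e_C = 0, so e_C = 25.9 + 0.9e_D.
Setting e_C = e_D in the reaction function: e_C = 25.9 + 0.9e_C, so e_C = 25.9 / 0.1 = 259.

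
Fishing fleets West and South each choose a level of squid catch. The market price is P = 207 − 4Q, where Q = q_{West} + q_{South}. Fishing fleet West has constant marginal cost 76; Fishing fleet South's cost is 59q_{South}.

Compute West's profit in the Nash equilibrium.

361

Fishing fleet West's profit: π = q_{West}(207 − 4(q_{West} + q_{South})) − 76q_{West}.
∂π/∂q_{West} = 131 − 8q_{West} − 4q_{South} = 0, so q_{West} = 16.375 − 0.5q_{South}.
By the same steps for South: q_{South} = 18.5 − 0.5q_{West}.
Plugging q_{South} into West's best response: q_{West} = 16.375 − 0.5(18.5 − 0.5q_{West}) ⇒ 0.75q_{West} = 7.125, so q_{West} = 9.5.
Then q_{South} = 18.5 − 0.5·9.5 = 13.75.
Price P = 207 − 4·23.25 = 114.
West's profit: (114 − 76)·9.5 = 361.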